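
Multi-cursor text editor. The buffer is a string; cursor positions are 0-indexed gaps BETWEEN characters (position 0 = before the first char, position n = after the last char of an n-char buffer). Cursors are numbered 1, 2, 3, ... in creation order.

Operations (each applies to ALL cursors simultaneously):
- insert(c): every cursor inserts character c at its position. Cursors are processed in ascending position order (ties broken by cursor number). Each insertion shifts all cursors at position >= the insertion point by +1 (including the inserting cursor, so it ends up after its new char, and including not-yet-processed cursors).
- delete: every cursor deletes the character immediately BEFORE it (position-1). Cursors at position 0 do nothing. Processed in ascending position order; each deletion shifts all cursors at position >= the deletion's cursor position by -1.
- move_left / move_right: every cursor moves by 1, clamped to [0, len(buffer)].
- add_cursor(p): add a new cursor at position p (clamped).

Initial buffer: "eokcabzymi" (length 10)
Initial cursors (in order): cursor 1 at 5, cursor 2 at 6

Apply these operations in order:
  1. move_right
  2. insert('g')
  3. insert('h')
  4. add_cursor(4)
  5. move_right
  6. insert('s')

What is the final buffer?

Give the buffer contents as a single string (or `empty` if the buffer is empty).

After op 1 (move_right): buffer="eokcabzymi" (len 10), cursors c1@6 c2@7, authorship ..........
After op 2 (insert('g')): buffer="eokcabgzgymi" (len 12), cursors c1@7 c2@9, authorship ......1.2...
After op 3 (insert('h')): buffer="eokcabghzghymi" (len 14), cursors c1@8 c2@11, authorship ......11.22...
After op 4 (add_cursor(4)): buffer="eokcabghzghymi" (len 14), cursors c3@4 c1@8 c2@11, authorship ......11.22...
After op 5 (move_right): buffer="eokcabghzghymi" (len 14), cursors c3@5 c1@9 c2@12, authorship ......11.22...
After op 6 (insert('s')): buffer="eokcasbghzsghysmi" (len 17), cursors c3@6 c1@11 c2@15, authorship .....3.11.122.2..

Answer: eokcasbghzsghysmi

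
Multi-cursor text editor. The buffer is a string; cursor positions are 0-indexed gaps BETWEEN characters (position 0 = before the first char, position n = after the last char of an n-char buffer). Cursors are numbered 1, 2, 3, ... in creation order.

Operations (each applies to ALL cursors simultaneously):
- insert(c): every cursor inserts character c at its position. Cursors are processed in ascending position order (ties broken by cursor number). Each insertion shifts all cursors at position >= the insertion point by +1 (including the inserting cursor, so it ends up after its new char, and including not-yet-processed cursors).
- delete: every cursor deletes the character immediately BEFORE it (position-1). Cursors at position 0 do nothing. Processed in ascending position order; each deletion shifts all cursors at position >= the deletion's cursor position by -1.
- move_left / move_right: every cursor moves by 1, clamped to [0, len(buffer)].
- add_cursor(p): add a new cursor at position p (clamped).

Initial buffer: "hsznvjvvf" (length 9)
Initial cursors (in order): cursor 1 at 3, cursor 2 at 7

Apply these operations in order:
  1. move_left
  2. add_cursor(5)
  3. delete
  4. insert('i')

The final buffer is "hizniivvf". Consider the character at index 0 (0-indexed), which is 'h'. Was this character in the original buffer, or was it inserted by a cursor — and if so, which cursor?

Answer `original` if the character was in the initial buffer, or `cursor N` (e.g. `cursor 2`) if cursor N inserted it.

After op 1 (move_left): buffer="hsznvjvvf" (len 9), cursors c1@2 c2@6, authorship .........
After op 2 (add_cursor(5)): buffer="hsznvjvvf" (len 9), cursors c1@2 c3@5 c2@6, authorship .........
After op 3 (delete): buffer="hznvvf" (len 6), cursors c1@1 c2@3 c3@3, authorship ......
After op 4 (insert('i')): buffer="hizniivvf" (len 9), cursors c1@2 c2@6 c3@6, authorship .1..23...
Authorship (.=original, N=cursor N): . 1 . . 2 3 . . .
Index 0: author = original

Answer: original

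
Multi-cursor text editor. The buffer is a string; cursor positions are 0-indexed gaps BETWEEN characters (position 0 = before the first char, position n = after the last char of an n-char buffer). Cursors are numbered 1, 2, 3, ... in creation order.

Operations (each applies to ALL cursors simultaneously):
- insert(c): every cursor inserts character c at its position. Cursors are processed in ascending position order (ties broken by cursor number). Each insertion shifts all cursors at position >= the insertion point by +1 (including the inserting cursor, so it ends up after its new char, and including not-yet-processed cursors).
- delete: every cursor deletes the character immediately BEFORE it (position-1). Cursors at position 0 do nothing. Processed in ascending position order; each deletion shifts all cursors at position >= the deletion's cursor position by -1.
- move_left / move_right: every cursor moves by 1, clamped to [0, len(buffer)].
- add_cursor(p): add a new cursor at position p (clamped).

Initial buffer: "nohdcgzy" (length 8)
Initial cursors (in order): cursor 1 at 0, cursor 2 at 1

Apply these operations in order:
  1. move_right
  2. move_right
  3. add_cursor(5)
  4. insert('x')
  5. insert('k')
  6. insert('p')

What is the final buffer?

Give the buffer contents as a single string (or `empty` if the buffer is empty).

After op 1 (move_right): buffer="nohdcgzy" (len 8), cursors c1@1 c2@2, authorship ........
After op 2 (move_right): buffer="nohdcgzy" (len 8), cursors c1@2 c2@3, authorship ........
After op 3 (add_cursor(5)): buffer="nohdcgzy" (len 8), cursors c1@2 c2@3 c3@5, authorship ........
After op 4 (insert('x')): buffer="noxhxdcxgzy" (len 11), cursors c1@3 c2@5 c3@8, authorship ..1.2..3...
After op 5 (insert('k')): buffer="noxkhxkdcxkgzy" (len 14), cursors c1@4 c2@7 c3@11, authorship ..11.22..33...
After op 6 (insert('p')): buffer="noxkphxkpdcxkpgzy" (len 17), cursors c1@5 c2@9 c3@14, authorship ..111.222..333...

Answer: noxkphxkpdcxkpgzy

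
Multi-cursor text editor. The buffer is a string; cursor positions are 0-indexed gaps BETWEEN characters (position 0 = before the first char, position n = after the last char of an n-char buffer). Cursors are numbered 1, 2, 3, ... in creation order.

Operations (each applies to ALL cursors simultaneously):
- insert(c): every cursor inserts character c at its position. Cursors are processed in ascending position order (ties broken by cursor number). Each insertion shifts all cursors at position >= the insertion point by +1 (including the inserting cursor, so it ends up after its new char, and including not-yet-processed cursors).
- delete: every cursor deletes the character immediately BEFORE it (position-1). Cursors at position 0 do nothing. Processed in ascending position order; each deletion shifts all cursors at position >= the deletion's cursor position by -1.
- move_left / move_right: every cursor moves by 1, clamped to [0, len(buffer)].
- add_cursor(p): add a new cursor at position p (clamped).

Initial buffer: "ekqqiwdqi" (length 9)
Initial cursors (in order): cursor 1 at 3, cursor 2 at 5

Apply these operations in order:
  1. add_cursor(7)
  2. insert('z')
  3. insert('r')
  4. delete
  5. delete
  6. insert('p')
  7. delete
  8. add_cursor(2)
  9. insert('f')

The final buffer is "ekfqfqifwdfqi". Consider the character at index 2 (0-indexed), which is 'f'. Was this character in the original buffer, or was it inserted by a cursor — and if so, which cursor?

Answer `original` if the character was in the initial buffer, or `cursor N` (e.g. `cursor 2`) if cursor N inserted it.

Answer: cursor 4

Derivation:
After op 1 (add_cursor(7)): buffer="ekqqiwdqi" (len 9), cursors c1@3 c2@5 c3@7, authorship .........
After op 2 (insert('z')): buffer="ekqzqizwdzqi" (len 12), cursors c1@4 c2@7 c3@10, authorship ...1..2..3..
After op 3 (insert('r')): buffer="ekqzrqizrwdzrqi" (len 15), cursors c1@5 c2@9 c3@13, authorship ...11..22..33..
After op 4 (delete): buffer="ekqzqizwdzqi" (len 12), cursors c1@4 c2@7 c3@10, authorship ...1..2..3..
After op 5 (delete): buffer="ekqqiwdqi" (len 9), cursors c1@3 c2@5 c3@7, authorship .........
After op 6 (insert('p')): buffer="ekqpqipwdpqi" (len 12), cursors c1@4 c2@7 c3@10, authorship ...1..2..3..
After op 7 (delete): buffer="ekqqiwdqi" (len 9), cursors c1@3 c2@5 c3@7, authorship .........
After op 8 (add_cursor(2)): buffer="ekqqiwdqi" (len 9), cursors c4@2 c1@3 c2@5 c3@7, authorship .........
After op 9 (insert('f')): buffer="ekfqfqifwdfqi" (len 13), cursors c4@3 c1@5 c2@8 c3@11, authorship ..4.1..2..3..
Authorship (.=original, N=cursor N): . . 4 . 1 . . 2 . . 3 . .
Index 2: author = 4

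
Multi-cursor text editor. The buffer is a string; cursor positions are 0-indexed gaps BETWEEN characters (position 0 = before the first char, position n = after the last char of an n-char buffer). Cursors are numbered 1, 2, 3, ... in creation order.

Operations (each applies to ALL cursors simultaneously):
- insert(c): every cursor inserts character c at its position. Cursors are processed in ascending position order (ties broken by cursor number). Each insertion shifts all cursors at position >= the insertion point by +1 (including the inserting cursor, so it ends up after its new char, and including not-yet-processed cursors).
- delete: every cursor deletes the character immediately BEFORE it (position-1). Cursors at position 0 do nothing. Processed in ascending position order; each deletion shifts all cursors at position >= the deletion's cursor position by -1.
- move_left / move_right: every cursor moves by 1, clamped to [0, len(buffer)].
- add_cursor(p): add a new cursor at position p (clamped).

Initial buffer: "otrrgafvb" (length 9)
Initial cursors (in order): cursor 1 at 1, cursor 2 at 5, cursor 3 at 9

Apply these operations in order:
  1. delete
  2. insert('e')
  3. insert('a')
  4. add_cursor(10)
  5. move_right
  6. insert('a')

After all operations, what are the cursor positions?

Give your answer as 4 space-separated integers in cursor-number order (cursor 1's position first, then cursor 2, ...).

After op 1 (delete): buffer="trrafv" (len 6), cursors c1@0 c2@3 c3@6, authorship ......
After op 2 (insert('e')): buffer="etrreafve" (len 9), cursors c1@1 c2@5 c3@9, authorship 1...2...3
After op 3 (insert('a')): buffer="eatrreaafvea" (len 12), cursors c1@2 c2@7 c3@12, authorship 11...22...33
After op 4 (add_cursor(10)): buffer="eatrreaafvea" (len 12), cursors c1@2 c2@7 c4@10 c3@12, authorship 11...22...33
After op 5 (move_right): buffer="eatrreaafvea" (len 12), cursors c1@3 c2@8 c4@11 c3@12, authorship 11...22...33
After op 6 (insert('a')): buffer="eatarreaaafveaaa" (len 16), cursors c1@4 c2@10 c4@14 c3@16, authorship 11.1..22.2..3433

Answer: 4 10 16 14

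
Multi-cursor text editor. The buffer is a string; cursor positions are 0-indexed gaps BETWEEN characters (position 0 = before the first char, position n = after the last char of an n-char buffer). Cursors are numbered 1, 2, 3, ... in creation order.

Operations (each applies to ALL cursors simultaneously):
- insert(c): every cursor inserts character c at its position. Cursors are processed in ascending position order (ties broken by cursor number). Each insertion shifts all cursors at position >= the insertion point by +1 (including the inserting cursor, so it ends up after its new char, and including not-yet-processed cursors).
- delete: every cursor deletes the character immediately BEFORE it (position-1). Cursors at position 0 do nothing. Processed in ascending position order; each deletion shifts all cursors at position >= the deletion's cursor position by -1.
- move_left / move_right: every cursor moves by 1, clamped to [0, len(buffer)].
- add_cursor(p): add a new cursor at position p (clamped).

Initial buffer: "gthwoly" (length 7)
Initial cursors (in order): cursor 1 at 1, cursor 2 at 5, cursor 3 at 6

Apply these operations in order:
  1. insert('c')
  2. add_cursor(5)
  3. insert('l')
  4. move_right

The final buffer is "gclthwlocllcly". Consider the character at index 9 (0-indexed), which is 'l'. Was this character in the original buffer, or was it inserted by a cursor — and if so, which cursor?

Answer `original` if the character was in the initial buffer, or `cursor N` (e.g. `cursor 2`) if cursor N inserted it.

Answer: cursor 2

Derivation:
After op 1 (insert('c')): buffer="gcthwoclcy" (len 10), cursors c1@2 c2@7 c3@9, authorship .1....2.3.
After op 2 (add_cursor(5)): buffer="gcthwoclcy" (len 10), cursors c1@2 c4@5 c2@7 c3@9, authorship .1....2.3.
After op 3 (insert('l')): buffer="gclthwlocllcly" (len 14), cursors c1@3 c4@7 c2@10 c3@13, authorship .11...4.22.33.
After op 4 (move_right): buffer="gclthwlocllcly" (len 14), cursors c1@4 c4@8 c2@11 c3@14, authorship .11...4.22.33.
Authorship (.=original, N=cursor N): . 1 1 . . . 4 . 2 2 . 3 3 .
Index 9: author = 2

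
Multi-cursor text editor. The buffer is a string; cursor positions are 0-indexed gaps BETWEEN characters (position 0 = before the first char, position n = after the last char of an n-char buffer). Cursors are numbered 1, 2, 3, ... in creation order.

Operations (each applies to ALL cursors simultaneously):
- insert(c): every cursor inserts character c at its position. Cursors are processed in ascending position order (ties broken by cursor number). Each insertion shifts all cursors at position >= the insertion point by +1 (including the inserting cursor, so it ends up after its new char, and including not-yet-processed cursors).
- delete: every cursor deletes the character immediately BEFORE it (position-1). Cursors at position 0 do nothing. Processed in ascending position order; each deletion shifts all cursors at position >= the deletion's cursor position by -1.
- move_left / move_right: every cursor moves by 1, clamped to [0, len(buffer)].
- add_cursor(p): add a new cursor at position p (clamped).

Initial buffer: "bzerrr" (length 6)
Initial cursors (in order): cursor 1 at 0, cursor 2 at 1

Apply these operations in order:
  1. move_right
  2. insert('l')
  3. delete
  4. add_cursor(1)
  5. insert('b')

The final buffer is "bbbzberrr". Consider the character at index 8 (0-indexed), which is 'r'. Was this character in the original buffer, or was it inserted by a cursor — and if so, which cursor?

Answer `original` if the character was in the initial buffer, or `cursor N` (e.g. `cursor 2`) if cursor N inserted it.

After op 1 (move_right): buffer="bzerrr" (len 6), cursors c1@1 c2@2, authorship ......
After op 2 (insert('l')): buffer="blzlerrr" (len 8), cursors c1@2 c2@4, authorship .1.2....
After op 3 (delete): buffer="bzerrr" (len 6), cursors c1@1 c2@2, authorship ......
After op 4 (add_cursor(1)): buffer="bzerrr" (len 6), cursors c1@1 c3@1 c2@2, authorship ......
After op 5 (insert('b')): buffer="bbbzberrr" (len 9), cursors c1@3 c3@3 c2@5, authorship .13.2....
Authorship (.=original, N=cursor N): . 1 3 . 2 . . . .
Index 8: author = original

Answer: original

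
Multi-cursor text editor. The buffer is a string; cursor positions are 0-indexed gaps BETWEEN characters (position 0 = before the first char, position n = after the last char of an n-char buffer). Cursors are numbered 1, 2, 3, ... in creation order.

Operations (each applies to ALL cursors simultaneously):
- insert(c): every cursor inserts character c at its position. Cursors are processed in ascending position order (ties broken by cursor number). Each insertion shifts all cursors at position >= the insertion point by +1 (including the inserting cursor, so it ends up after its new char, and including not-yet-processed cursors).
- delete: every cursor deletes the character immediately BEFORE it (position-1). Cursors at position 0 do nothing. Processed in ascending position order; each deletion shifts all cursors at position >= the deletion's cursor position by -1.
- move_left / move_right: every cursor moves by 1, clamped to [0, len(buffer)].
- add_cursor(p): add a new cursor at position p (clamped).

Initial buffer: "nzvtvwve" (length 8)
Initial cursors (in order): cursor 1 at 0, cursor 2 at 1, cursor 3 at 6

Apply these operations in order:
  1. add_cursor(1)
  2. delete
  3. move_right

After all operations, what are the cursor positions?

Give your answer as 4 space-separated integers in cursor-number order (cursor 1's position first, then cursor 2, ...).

After op 1 (add_cursor(1)): buffer="nzvtvwve" (len 8), cursors c1@0 c2@1 c4@1 c3@6, authorship ........
After op 2 (delete): buffer="zvtvve" (len 6), cursors c1@0 c2@0 c4@0 c3@4, authorship ......
After op 3 (move_right): buffer="zvtvve" (len 6), cursors c1@1 c2@1 c4@1 c3@5, authorship ......

Answer: 1 1 5 1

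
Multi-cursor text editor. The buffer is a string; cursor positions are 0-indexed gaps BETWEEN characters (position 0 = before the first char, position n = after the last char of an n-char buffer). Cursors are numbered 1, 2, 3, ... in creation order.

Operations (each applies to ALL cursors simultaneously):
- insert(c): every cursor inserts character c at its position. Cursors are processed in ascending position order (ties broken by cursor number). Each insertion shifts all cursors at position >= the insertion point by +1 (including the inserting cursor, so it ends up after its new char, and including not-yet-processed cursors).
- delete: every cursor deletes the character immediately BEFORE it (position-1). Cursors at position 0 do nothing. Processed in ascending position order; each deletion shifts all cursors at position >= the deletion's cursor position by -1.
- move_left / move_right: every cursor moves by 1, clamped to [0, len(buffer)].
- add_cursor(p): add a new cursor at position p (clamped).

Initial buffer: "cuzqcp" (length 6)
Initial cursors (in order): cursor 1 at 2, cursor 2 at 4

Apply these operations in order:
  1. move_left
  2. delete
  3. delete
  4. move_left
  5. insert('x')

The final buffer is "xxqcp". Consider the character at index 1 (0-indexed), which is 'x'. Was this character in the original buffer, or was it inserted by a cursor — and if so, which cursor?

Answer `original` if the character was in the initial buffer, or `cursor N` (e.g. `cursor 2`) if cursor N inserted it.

Answer: cursor 2

Derivation:
After op 1 (move_left): buffer="cuzqcp" (len 6), cursors c1@1 c2@3, authorship ......
After op 2 (delete): buffer="uqcp" (len 4), cursors c1@0 c2@1, authorship ....
After op 3 (delete): buffer="qcp" (len 3), cursors c1@0 c2@0, authorship ...
After op 4 (move_left): buffer="qcp" (len 3), cursors c1@0 c2@0, authorship ...
After op 5 (insert('x')): buffer="xxqcp" (len 5), cursors c1@2 c2@2, authorship 12...
Authorship (.=original, N=cursor N): 1 2 . . .
Index 1: author = 2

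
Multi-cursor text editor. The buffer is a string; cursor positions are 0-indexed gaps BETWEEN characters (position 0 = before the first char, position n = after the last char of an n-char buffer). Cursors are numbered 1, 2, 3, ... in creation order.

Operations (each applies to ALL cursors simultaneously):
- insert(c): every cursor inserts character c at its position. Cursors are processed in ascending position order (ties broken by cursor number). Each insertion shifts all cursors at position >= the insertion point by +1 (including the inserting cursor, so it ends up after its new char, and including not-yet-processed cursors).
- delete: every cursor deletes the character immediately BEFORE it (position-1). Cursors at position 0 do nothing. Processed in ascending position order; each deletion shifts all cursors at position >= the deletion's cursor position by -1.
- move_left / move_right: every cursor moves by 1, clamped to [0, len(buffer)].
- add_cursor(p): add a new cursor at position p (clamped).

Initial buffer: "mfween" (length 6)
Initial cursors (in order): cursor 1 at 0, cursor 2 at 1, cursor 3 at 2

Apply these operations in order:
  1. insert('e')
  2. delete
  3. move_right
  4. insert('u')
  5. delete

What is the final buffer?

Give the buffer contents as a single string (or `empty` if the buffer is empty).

After op 1 (insert('e')): buffer="emefeween" (len 9), cursors c1@1 c2@3 c3@5, authorship 1.2.3....
After op 2 (delete): buffer="mfween" (len 6), cursors c1@0 c2@1 c3@2, authorship ......
After op 3 (move_right): buffer="mfween" (len 6), cursors c1@1 c2@2 c3@3, authorship ......
After op 4 (insert('u')): buffer="mufuwueen" (len 9), cursors c1@2 c2@4 c3@6, authorship .1.2.3...
After op 5 (delete): buffer="mfween" (len 6), cursors c1@1 c2@2 c3@3, authorship ......

Answer: mfween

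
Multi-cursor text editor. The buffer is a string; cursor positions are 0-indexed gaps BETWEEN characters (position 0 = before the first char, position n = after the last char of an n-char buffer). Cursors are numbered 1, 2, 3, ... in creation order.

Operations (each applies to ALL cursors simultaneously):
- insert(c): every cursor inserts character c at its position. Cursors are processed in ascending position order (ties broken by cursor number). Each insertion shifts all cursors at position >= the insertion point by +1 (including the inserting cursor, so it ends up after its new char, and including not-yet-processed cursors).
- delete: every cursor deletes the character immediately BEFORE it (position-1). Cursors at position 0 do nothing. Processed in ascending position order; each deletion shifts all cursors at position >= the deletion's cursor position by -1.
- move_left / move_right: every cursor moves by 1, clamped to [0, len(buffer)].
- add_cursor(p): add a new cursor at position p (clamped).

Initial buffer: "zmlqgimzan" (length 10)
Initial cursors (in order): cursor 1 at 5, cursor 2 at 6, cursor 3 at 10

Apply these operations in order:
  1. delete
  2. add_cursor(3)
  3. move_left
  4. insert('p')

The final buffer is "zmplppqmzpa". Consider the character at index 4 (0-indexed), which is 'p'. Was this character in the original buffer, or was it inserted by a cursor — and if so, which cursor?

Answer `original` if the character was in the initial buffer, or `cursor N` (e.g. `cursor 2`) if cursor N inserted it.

Answer: cursor 1

Derivation:
After op 1 (delete): buffer="zmlqmza" (len 7), cursors c1@4 c2@4 c3@7, authorship .......
After op 2 (add_cursor(3)): buffer="zmlqmza" (len 7), cursors c4@3 c1@4 c2@4 c3@7, authorship .......
After op 3 (move_left): buffer="zmlqmza" (len 7), cursors c4@2 c1@3 c2@3 c3@6, authorship .......
After op 4 (insert('p')): buffer="zmplppqmzpa" (len 11), cursors c4@3 c1@6 c2@6 c3@10, authorship ..4.12...3.
Authorship (.=original, N=cursor N): . . 4 . 1 2 . . . 3 .
Index 4: author = 1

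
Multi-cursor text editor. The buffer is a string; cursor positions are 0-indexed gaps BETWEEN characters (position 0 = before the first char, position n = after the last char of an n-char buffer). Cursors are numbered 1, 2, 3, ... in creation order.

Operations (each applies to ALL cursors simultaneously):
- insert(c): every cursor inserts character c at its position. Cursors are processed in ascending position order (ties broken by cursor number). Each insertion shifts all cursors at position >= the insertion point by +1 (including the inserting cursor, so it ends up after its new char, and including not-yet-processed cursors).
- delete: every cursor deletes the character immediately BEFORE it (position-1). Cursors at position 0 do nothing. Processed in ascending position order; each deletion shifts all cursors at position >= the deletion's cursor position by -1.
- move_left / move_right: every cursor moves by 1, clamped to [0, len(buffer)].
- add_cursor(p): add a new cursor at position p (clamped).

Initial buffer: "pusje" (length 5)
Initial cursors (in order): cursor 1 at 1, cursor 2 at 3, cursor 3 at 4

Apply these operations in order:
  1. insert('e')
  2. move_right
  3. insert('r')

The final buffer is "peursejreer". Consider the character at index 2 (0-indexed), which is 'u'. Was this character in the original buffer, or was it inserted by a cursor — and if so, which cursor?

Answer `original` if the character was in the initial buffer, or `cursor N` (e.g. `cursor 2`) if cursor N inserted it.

After op 1 (insert('e')): buffer="peusejee" (len 8), cursors c1@2 c2@5 c3@7, authorship .1..2.3.
After op 2 (move_right): buffer="peusejee" (len 8), cursors c1@3 c2@6 c3@8, authorship .1..2.3.
After op 3 (insert('r')): buffer="peursejreer" (len 11), cursors c1@4 c2@8 c3@11, authorship .1.1.2.23.3
Authorship (.=original, N=cursor N): . 1 . 1 . 2 . 2 3 . 3
Index 2: author = original

Answer: original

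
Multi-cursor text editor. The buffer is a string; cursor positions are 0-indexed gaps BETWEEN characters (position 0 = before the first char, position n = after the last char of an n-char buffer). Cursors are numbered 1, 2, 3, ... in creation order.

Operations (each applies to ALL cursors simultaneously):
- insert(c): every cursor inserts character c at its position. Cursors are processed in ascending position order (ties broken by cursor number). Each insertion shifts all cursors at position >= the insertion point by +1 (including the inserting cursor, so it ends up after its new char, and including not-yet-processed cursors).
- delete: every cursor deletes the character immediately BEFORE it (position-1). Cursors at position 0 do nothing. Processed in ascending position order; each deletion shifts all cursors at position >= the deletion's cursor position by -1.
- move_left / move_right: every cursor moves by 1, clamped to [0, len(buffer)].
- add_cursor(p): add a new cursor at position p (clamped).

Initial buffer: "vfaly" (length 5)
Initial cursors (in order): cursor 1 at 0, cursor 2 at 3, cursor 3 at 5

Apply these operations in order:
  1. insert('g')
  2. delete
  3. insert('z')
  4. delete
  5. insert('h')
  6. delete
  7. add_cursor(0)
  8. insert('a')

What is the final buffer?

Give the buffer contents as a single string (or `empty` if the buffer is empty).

After op 1 (insert('g')): buffer="gvfaglyg" (len 8), cursors c1@1 c2@5 c3@8, authorship 1...2..3
After op 2 (delete): buffer="vfaly" (len 5), cursors c1@0 c2@3 c3@5, authorship .....
After op 3 (insert('z')): buffer="zvfazlyz" (len 8), cursors c1@1 c2@5 c3@8, authorship 1...2..3
After op 4 (delete): buffer="vfaly" (len 5), cursors c1@0 c2@3 c3@5, authorship .....
After op 5 (insert('h')): buffer="hvfahlyh" (len 8), cursors c1@1 c2@5 c3@8, authorship 1...2..3
After op 6 (delete): buffer="vfaly" (len 5), cursors c1@0 c2@3 c3@5, authorship .....
After op 7 (add_cursor(0)): buffer="vfaly" (len 5), cursors c1@0 c4@0 c2@3 c3@5, authorship .....
After op 8 (insert('a')): buffer="aavfaalya" (len 9), cursors c1@2 c4@2 c2@6 c3@9, authorship 14...2..3

Answer: aavfaalya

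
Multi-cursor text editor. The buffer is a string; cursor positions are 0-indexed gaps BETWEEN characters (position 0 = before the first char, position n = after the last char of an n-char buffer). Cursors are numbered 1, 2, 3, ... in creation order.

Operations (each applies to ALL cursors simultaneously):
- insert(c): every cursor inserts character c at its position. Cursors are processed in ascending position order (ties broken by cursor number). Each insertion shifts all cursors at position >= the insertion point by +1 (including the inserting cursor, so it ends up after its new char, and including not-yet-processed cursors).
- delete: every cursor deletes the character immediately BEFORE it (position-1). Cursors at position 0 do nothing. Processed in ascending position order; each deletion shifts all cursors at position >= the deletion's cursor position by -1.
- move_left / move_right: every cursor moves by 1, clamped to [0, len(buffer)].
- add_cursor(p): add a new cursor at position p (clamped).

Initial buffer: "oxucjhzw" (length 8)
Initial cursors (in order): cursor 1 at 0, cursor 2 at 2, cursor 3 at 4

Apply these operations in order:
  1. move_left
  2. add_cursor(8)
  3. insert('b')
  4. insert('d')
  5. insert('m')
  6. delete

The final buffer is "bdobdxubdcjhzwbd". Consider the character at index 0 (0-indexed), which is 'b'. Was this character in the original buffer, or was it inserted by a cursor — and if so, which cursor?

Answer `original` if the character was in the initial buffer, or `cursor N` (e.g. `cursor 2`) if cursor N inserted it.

Answer: cursor 1

Derivation:
After op 1 (move_left): buffer="oxucjhzw" (len 8), cursors c1@0 c2@1 c3@3, authorship ........
After op 2 (add_cursor(8)): buffer="oxucjhzw" (len 8), cursors c1@0 c2@1 c3@3 c4@8, authorship ........
After op 3 (insert('b')): buffer="bobxubcjhzwb" (len 12), cursors c1@1 c2@3 c3@6 c4@12, authorship 1.2..3.....4
After op 4 (insert('d')): buffer="bdobdxubdcjhzwbd" (len 16), cursors c1@2 c2@5 c3@9 c4@16, authorship 11.22..33.....44
After op 5 (insert('m')): buffer="bdmobdmxubdmcjhzwbdm" (len 20), cursors c1@3 c2@7 c3@12 c4@20, authorship 111.222..333.....444
After op 6 (delete): buffer="bdobdxubdcjhzwbd" (len 16), cursors c1@2 c2@5 c3@9 c4@16, authorship 11.22..33.....44
Authorship (.=original, N=cursor N): 1 1 . 2 2 . . 3 3 . . . . . 4 4
Index 0: author = 1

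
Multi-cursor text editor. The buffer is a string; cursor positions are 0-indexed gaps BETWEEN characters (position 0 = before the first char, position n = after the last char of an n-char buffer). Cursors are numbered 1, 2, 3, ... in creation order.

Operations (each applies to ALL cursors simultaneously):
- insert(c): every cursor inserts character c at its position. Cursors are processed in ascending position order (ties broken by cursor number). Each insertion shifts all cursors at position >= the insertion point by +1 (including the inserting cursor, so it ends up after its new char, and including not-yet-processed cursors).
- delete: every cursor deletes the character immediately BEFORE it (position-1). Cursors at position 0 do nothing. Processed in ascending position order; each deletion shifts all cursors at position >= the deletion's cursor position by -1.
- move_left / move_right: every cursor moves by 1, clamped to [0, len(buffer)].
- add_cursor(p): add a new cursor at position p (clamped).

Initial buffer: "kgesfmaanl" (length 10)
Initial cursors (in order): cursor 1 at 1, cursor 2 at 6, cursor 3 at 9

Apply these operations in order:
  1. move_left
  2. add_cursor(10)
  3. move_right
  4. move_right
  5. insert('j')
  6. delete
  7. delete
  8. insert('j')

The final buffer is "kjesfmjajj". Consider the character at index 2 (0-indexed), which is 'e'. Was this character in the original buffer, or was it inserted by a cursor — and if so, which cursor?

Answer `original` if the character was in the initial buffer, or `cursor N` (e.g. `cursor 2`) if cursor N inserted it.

After op 1 (move_left): buffer="kgesfmaanl" (len 10), cursors c1@0 c2@5 c3@8, authorship ..........
After op 2 (add_cursor(10)): buffer="kgesfmaanl" (len 10), cursors c1@0 c2@5 c3@8 c4@10, authorship ..........
After op 3 (move_right): buffer="kgesfmaanl" (len 10), cursors c1@1 c2@6 c3@9 c4@10, authorship ..........
After op 4 (move_right): buffer="kgesfmaanl" (len 10), cursors c1@2 c2@7 c3@10 c4@10, authorship ..........
After op 5 (insert('j')): buffer="kgjesfmajanljj" (len 14), cursors c1@3 c2@9 c3@14 c4@14, authorship ..1.....2...34
After op 6 (delete): buffer="kgesfmaanl" (len 10), cursors c1@2 c2@7 c3@10 c4@10, authorship ..........
After op 7 (delete): buffer="kesfma" (len 6), cursors c1@1 c2@5 c3@6 c4@6, authorship ......
After op 8 (insert('j')): buffer="kjesfmjajj" (len 10), cursors c1@2 c2@7 c3@10 c4@10, authorship .1....2.34
Authorship (.=original, N=cursor N): . 1 . . . . 2 . 3 4
Index 2: author = original

Answer: original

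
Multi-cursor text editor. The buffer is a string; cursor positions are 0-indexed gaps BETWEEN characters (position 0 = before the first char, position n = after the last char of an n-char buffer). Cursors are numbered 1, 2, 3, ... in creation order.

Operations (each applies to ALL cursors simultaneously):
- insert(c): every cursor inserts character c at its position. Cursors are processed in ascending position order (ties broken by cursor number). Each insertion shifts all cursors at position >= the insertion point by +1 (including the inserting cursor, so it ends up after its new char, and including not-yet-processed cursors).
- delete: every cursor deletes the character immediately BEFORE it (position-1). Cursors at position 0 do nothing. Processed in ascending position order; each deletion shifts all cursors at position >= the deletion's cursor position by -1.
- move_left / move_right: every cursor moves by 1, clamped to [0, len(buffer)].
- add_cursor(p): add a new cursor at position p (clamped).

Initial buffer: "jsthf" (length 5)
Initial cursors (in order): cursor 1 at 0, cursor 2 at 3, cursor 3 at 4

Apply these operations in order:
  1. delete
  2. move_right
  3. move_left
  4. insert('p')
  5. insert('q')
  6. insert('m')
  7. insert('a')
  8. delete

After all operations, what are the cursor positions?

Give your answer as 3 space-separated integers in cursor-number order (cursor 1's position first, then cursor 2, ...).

After op 1 (delete): buffer="jsf" (len 3), cursors c1@0 c2@2 c3@2, authorship ...
After op 2 (move_right): buffer="jsf" (len 3), cursors c1@1 c2@3 c3@3, authorship ...
After op 3 (move_left): buffer="jsf" (len 3), cursors c1@0 c2@2 c3@2, authorship ...
After op 4 (insert('p')): buffer="pjsppf" (len 6), cursors c1@1 c2@5 c3@5, authorship 1..23.
After op 5 (insert('q')): buffer="pqjsppqqf" (len 9), cursors c1@2 c2@8 c3@8, authorship 11..2323.
After op 6 (insert('m')): buffer="pqmjsppqqmmf" (len 12), cursors c1@3 c2@11 c3@11, authorship 111..232323.
After op 7 (insert('a')): buffer="pqmajsppqqmmaaf" (len 15), cursors c1@4 c2@14 c3@14, authorship 1111..23232323.
After op 8 (delete): buffer="pqmjsppqqmmf" (len 12), cursors c1@3 c2@11 c3@11, authorship 111..232323.

Answer: 3 11 11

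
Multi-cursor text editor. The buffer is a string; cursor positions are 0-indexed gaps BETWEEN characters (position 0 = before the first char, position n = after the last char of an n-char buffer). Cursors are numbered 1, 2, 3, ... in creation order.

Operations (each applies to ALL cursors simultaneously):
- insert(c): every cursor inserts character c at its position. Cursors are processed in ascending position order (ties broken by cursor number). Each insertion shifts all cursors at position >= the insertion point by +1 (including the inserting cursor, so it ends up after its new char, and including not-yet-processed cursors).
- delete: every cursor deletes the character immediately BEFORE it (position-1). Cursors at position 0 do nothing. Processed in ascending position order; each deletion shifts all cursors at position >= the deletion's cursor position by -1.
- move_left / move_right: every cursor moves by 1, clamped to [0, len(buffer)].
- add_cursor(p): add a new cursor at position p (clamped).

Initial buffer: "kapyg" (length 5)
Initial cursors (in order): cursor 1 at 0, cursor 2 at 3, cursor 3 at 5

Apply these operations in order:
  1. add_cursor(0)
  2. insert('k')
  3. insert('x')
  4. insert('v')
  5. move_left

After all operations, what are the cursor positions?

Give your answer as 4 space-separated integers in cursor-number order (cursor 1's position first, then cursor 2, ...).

Answer: 5 11 16 5

Derivation:
After op 1 (add_cursor(0)): buffer="kapyg" (len 5), cursors c1@0 c4@0 c2@3 c3@5, authorship .....
After op 2 (insert('k')): buffer="kkkapkygk" (len 9), cursors c1@2 c4@2 c2@6 c3@9, authorship 14...2..3
After op 3 (insert('x')): buffer="kkxxkapkxygkx" (len 13), cursors c1@4 c4@4 c2@9 c3@13, authorship 1414...22..33
After op 4 (insert('v')): buffer="kkxxvvkapkxvygkxv" (len 17), cursors c1@6 c4@6 c2@12 c3@17, authorship 141414...222..333
After op 5 (move_left): buffer="kkxxvvkapkxvygkxv" (len 17), cursors c1@5 c4@5 c2@11 c3@16, authorship 141414...222..333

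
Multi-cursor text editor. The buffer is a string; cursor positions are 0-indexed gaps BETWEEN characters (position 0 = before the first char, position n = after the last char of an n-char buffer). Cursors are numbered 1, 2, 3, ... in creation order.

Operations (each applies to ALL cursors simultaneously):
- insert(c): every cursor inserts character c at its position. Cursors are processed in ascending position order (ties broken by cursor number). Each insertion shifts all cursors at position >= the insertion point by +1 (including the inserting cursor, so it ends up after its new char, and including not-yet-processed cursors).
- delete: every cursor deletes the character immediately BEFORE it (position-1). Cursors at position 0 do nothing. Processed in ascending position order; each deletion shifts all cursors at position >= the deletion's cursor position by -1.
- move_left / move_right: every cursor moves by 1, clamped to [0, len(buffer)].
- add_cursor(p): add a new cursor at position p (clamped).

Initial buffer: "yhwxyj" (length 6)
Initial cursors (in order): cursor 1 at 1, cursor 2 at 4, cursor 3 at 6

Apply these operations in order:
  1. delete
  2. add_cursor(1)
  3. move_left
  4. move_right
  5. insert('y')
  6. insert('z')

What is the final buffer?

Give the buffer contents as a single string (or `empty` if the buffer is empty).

Answer: hyyzzwyzyyz

Derivation:
After op 1 (delete): buffer="hwy" (len 3), cursors c1@0 c2@2 c3@3, authorship ...
After op 2 (add_cursor(1)): buffer="hwy" (len 3), cursors c1@0 c4@1 c2@2 c3@3, authorship ...
After op 3 (move_left): buffer="hwy" (len 3), cursors c1@0 c4@0 c2@1 c3@2, authorship ...
After op 4 (move_right): buffer="hwy" (len 3), cursors c1@1 c4@1 c2@2 c3@3, authorship ...
After op 5 (insert('y')): buffer="hyywyyy" (len 7), cursors c1@3 c4@3 c2@5 c3@7, authorship .14.2.3
After op 6 (insert('z')): buffer="hyyzzwyzyyz" (len 11), cursors c1@5 c4@5 c2@8 c3@11, authorship .1414.22.33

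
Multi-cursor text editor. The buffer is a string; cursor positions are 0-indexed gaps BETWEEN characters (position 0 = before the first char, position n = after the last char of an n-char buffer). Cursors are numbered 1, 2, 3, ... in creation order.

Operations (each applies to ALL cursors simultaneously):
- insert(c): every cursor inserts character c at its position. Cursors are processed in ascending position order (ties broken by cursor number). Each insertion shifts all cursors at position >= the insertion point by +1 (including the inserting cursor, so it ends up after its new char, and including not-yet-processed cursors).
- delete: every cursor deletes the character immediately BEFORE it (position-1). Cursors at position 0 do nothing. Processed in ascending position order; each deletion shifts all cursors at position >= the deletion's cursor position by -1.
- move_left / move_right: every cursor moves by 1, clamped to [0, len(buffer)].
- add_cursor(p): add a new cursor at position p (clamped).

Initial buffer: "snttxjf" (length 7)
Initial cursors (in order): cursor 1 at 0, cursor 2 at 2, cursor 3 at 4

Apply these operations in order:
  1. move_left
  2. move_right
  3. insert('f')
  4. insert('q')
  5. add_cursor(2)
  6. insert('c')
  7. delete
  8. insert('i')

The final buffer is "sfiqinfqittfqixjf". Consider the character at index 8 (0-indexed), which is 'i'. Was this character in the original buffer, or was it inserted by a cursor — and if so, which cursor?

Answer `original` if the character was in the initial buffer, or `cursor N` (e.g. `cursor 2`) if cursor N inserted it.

Answer: cursor 2

Derivation:
After op 1 (move_left): buffer="snttxjf" (len 7), cursors c1@0 c2@1 c3@3, authorship .......
After op 2 (move_right): buffer="snttxjf" (len 7), cursors c1@1 c2@2 c3@4, authorship .......
After op 3 (insert('f')): buffer="sfnfttfxjf" (len 10), cursors c1@2 c2@4 c3@7, authorship .1.2..3...
After op 4 (insert('q')): buffer="sfqnfqttfqxjf" (len 13), cursors c1@3 c2@6 c3@10, authorship .11.22..33...
After op 5 (add_cursor(2)): buffer="sfqnfqttfqxjf" (len 13), cursors c4@2 c1@3 c2@6 c3@10, authorship .11.22..33...
After op 6 (insert('c')): buffer="sfcqcnfqcttfqcxjf" (len 17), cursors c4@3 c1@5 c2@9 c3@14, authorship .1411.222..333...
After op 7 (delete): buffer="sfqnfqttfqxjf" (len 13), cursors c4@2 c1@3 c2@6 c3@10, authorship .11.22..33...
After op 8 (insert('i')): buffer="sfiqinfqittfqixjf" (len 17), cursors c4@3 c1@5 c2@9 c3@14, authorship .1411.222..333...
Authorship (.=original, N=cursor N): . 1 4 1 1 . 2 2 2 . . 3 3 3 . . .
Index 8: author = 2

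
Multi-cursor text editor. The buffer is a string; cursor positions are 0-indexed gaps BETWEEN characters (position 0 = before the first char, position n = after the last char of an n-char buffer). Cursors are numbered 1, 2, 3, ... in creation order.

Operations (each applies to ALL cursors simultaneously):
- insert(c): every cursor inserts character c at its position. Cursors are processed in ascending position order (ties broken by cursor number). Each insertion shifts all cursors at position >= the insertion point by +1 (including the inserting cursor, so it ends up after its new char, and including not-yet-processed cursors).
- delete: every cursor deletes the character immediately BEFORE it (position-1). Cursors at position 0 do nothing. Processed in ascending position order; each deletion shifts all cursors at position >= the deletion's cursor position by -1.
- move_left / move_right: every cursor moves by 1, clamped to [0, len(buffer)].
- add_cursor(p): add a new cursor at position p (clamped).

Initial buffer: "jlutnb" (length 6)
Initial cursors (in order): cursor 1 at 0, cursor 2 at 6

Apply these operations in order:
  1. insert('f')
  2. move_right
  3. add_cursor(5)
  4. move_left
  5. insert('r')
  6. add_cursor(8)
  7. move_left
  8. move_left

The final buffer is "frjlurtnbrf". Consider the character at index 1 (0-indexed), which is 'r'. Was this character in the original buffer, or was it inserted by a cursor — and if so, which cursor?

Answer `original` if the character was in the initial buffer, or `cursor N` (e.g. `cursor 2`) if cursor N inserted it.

After op 1 (insert('f')): buffer="fjlutnbf" (len 8), cursors c1@1 c2@8, authorship 1......2
After op 2 (move_right): buffer="fjlutnbf" (len 8), cursors c1@2 c2@8, authorship 1......2
After op 3 (add_cursor(5)): buffer="fjlutnbf" (len 8), cursors c1@2 c3@5 c2@8, authorship 1......2
After op 4 (move_left): buffer="fjlutnbf" (len 8), cursors c1@1 c3@4 c2@7, authorship 1......2
After op 5 (insert('r')): buffer="frjlurtnbrf" (len 11), cursors c1@2 c3@6 c2@10, authorship 11...3...22
After op 6 (add_cursor(8)): buffer="frjlurtnbrf" (len 11), cursors c1@2 c3@6 c4@8 c2@10, authorship 11...3...22
After op 7 (move_left): buffer="frjlurtnbrf" (len 11), cursors c1@1 c3@5 c4@7 c2@9, authorship 11...3...22
After op 8 (move_left): buffer="frjlurtnbrf" (len 11), cursors c1@0 c3@4 c4@6 c2@8, authorship 11...3...22
Authorship (.=original, N=cursor N): 1 1 . . . 3 . . . 2 2
Index 1: author = 1

Answer: cursor 1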